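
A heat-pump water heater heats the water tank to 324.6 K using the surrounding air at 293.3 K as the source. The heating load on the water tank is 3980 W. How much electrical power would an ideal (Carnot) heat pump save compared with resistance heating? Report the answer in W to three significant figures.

The reservoir spacing is ΔT = 324.6 − 293.3 = 31.30 K.
COP_Carnot = T_H/ΔT = 324.60/31.30 = 10.37.
Resistance heating needs Ẇ_res = Q̇_H = 3980 W; the reversible heat pump needs only Ẇ_hp = Q̇_H/COP = 383.8 W.
Saving = 3980 − 383.8 = 3596 W.

3600 W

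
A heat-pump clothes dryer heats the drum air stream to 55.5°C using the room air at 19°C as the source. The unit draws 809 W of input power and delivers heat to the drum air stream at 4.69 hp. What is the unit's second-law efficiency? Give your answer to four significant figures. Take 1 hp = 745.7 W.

Converting, Q̇_H = 4.690 hp = 3497 W, so COP_actual = Q̇_H/Ẇ = 3497/809.0 = 4.323.
In absolute terms T_C = 292.15 K and T_H = 328.65 K, so ΔT = 36.50 K.
COP_Carnot = T_H/ΔT = 328.65/36.50 = 9.004.
η_II = COP_actual/COP_Carnot = 4.323/9.004 = 0.4801.

0.4801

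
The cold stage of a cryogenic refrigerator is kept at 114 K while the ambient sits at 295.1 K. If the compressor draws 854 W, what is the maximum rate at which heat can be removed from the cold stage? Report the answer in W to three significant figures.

The reservoir spacing is ΔT = 295.1 − 114 = 181.1 K.
COP_Carnot = T_C/ΔT = 114.00/181.1 = 0.6295.
Q̇_max = COP_Carnot × Ẇ = 0.6295 × 854.0 W = 537.6 W.

538 W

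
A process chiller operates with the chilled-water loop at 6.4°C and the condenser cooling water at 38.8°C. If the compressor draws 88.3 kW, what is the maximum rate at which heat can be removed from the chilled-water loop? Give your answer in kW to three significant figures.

In absolute terms T_C = 279.55 K and T_H = 311.95 K, so ΔT = 32.40 K.
COP_Carnot = T_C/ΔT = 279.55/32.40 = 8.628.
Q̇_max = COP_Carnot × Ẇ = 8.628 × 88.30 kW = 761.9 kW.

762 kW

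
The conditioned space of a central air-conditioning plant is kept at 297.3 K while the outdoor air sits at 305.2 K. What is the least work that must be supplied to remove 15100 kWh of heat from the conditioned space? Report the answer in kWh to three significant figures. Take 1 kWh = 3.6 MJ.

The reservoir spacing is ΔT = 305.2 − 297.3 = 7.900 K.
The reversible limit is COP_R = T_C/ΔT = 37.63, so W_min = Q_C/COP = Q_C·ΔT/T_C.
W_min = 15100 × 7.900/297.30 = 401.2 kWh.

401 kWh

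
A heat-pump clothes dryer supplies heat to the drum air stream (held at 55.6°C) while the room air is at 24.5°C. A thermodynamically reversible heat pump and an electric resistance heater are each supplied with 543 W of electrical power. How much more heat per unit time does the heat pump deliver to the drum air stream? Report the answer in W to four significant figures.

5197 W

In absolute terms T_C = 297.65 K and T_H = 328.75 K, so ΔT = 31.10 K.
COP_Carnot = T_H/ΔT = 328.75/31.10 = 10.57.
The heat pump delivers Q̇_H = COP × Ẇ = 5740 W; the resistance heater delivers Ẇ = 543.0 W.
Extra = (COP − 1)·Ẇ = 5197 W.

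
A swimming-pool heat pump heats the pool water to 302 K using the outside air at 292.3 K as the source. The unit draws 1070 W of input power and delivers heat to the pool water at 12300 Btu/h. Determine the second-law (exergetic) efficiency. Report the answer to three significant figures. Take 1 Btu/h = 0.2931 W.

0.108

Converting, Q̇_H = 12300 Btu/h = 3605 W, so COP_actual = Q̇_H/Ẇ = 3605/1070 = 3.369.
The reservoir spacing is ΔT = 302 − 292.3 = 9.700 K.
COP_Carnot = T_H/ΔT = 302.00/9.700 = 31.13.
η_II = COP_actual/COP_Carnot = 3.369/31.13 = 0.1082.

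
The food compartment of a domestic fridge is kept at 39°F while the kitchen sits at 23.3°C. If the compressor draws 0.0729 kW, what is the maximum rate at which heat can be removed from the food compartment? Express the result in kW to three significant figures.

In absolute terms T_C = 277.04 K and T_H = 296.45 K, so ΔT = 19.41 K.
COP_Carnot = T_C/ΔT = 277.04/19.41 = 14.27.
Q̇_max = COP_Carnot × Ẇ = 14.27 × 0.07290 kW = 1.040 kW.

1.04 kW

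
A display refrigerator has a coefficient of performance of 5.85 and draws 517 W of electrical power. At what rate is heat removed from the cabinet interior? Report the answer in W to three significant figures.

Q̇_C = COP × Ẇ = 5.85 × 517.0 = 3024 W.

3020 W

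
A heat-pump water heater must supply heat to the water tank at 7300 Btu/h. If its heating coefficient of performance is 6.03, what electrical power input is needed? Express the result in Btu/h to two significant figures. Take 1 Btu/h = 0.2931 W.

Ẇ = Q̇_H/COP_HP = 7300/6.03 = 1211 Btu/h.

1200 Btu/h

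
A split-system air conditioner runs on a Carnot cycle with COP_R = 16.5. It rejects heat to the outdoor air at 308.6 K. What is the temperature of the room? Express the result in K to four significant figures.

For a Carnot refrigerator COP_R = T_C/(T_H − T_C), so T_C = COP·T_H/(1 + COP).
With T_H = 308.60 K, T_C = 16.5 × 308.60/17.50 = 290.97 K.

291.0 K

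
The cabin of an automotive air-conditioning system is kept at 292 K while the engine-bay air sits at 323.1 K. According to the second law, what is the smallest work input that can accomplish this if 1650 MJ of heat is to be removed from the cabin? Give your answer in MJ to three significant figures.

176 MJ

The reservoir spacing is ΔT = 323.1 − 292 = 31.10 K.
The reversible limit is COP_R = T_C/ΔT = 9.389, so W_min = Q_C/COP = Q_C·ΔT/T_C.
W_min = 1650 × 31.10/292.00 = 175.7 MJ.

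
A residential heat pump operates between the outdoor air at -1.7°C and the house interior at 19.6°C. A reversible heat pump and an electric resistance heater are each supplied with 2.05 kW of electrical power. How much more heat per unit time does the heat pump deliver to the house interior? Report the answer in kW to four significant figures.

In absolute terms T_C = 271.45 K and T_H = 292.75 K, so ΔT = 21.30 K.
COP_Carnot = T_H/ΔT = 292.75/21.30 = 13.74.
The heat pump delivers Q̇_H = COP × Ẇ = 28.18 kW; the resistance heater delivers Ẇ = 2.050 kW.
Extra = (COP − 1)·Ẇ = 26.13 kW.

26.13 kW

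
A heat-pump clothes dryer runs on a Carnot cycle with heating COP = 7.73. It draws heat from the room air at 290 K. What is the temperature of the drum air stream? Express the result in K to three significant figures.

333 K

COP_HP = T_H/(T_H − T_C) rearranges to T_H = COP·T_C/(COP − 1).
With T_C = 290.00 K, T_H = 7.73 × 290.00/6.730 = 333.09 K.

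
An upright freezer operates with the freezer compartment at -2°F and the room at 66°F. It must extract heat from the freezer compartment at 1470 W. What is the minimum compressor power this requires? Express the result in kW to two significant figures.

0.22 kW

In absolute terms T_C = 254.26 K and T_H = 292.04 K, so ΔT = 37.78 K.
COP_Carnot = T_C/ΔT = 254.26/37.78 = 6.730.
Ẇ_min = Q̇/COP_Carnot = 1470/6.730 = 218.4 W = 0.2184 kW.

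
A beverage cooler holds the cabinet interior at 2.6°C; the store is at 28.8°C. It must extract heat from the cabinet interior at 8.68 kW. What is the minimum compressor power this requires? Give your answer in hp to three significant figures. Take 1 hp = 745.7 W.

1.11 hp

In absolute terms T_C = 275.75 K and T_H = 301.95 K, so ΔT = 26.20 K.
COP_Carnot = T_C/ΔT = 275.75/26.20 = 10.52.
Ẇ_min = Q̇/COP_Carnot = 8.680/10.52 = 0.8247 kW = 1.106 hp.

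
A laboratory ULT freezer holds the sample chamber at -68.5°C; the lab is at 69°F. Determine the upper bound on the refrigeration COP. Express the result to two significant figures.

2.3

In absolute terms T_C = 204.65 K and T_H = 293.71 K, so ΔT = 89.06 K.
For a reversible cycle, COP_Carnot = T_C/ΔT = 204.65/89.06 = 2.298.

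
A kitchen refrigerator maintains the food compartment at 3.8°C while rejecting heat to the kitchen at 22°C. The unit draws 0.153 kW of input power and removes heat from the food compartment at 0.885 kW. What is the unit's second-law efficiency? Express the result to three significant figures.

COP_actual = Q̇_C/Ẇ = 0.8850/0.1530 = 5.784.
In absolute terms T_C = 276.95 K and T_H = 295.15 K, so ΔT = 18.20 K.
COP_Carnot = T_C/ΔT = 276.95/18.20 = 15.22.
η_II = COP_actual/COP_Carnot = 5.784/15.22 = 0.3801.

0.380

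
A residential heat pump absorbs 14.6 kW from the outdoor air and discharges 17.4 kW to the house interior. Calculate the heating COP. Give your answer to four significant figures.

The first law gives Q̇_H = Q̇_C + Ẇ, so the three rates are Q̇_C = 14.60, Q̇_H = 17.40, Ẇ = 2.800 kW.
COP_HP = Q̇_H/Ẇ = 17.40/2.800 = 6.214.

6.214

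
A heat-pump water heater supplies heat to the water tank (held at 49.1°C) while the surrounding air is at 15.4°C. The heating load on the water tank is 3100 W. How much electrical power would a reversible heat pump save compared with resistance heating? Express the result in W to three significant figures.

In absolute terms T_C = 288.55 K and T_H = 322.25 K, so ΔT = 33.70 K.
COP_Carnot = T_H/ΔT = 322.25/33.70 = 9.562.
Resistance heating needs Ẇ_res = Q̇_H = 3100 W; the reversible heat pump needs only Ẇ_hp = Q̇_H/COP = 324.2 W.
Saving = 3100 − 324.2 = 2776 W.

2780 W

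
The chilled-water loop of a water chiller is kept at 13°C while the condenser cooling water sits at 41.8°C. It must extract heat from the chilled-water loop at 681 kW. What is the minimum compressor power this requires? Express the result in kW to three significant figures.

In absolute terms T_C = 286.15 K and T_H = 314.95 K, so ΔT = 28.80 K.
COP_Carnot = T_C/ΔT = 286.15/28.80 = 9.936.
Ẇ_min = Q̇/COP_Carnot = 681.0/9.936 = 68.54 kW.

68.5 kW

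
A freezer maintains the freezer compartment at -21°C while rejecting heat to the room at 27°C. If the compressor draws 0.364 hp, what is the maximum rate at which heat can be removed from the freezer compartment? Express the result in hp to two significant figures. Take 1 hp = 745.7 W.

In absolute terms T_C = 252.15 K and T_H = 300.15 K, so ΔT = 48.00 K.
COP_Carnot = T_C/ΔT = 252.15/48.00 = 5.253.
Q̇_max = COP_Carnot × Ẇ = 5.253 × 0.3640 hp = 1.912 hp.

1.9 hp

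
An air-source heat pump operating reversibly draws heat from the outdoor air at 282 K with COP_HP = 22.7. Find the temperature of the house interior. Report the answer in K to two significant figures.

290 K

COP_HP = T_H/(T_H − T_C) rearranges to T_H = COP·T_C/(COP − 1).
With T_C = 282.00 K, T_H = 22.7 × 282.00/21.70 = 295.00 K.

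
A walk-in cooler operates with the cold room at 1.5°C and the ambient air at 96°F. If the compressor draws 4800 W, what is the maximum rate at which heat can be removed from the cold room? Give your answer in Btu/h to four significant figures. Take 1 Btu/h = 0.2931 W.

In absolute terms T_C = 274.65 K and T_H = 308.71 K, so ΔT = 34.06 K.
COP_Carnot = T_C/ΔT = 274.65/34.06 = 8.065.
Q̇_max = COP_Carnot × Ẇ = 8.065 × 4800 W = 38710 W = 132100 Btu/h.

132100 Btu/h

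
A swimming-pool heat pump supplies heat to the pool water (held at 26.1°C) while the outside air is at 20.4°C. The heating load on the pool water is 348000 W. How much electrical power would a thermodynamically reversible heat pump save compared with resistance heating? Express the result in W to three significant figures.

341000 W

In absolute terms T_C = 293.55 K and T_H = 299.25 K, so ΔT = 5.700 K.
COP_Carnot = T_H/ΔT = 299.25/5.700 = 52.50.
Resistance heating needs Ẇ_res = Q̇_H = 348000 W; the reversible heat pump needs only Ẇ_hp = Q̇_H/COP = 6629 W.
Saving = 348000 − 6629 = 341400 W.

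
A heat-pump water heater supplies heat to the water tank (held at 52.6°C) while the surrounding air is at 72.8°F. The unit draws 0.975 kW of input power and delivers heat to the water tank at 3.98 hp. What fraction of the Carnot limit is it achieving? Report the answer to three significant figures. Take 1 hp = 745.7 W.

0.280

Converting, Q̇_H = 3.980 hp = 2.968 kW, so COP_actual = Q̇_H/Ẇ = 2.968/0.9750 = 3.044.
In absolute terms T_C = 295.82 K and T_H = 325.75 K, so ΔT = 29.93 K.
COP_Carnot = T_H/ΔT = 325.75/29.93 = 10.88.
η_II = COP_actual/COP_Carnot = 3.044/10.88 = 0.2797.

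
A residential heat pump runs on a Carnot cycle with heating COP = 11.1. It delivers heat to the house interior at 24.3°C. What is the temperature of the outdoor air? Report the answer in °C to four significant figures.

-2.497 °C

COP_HP = T_H/(T_H − T_C) gives T_H − T_C = T_H/COP.
With T_H = 297.45 K, T_C = 297.45 × (1 − 1/11.1) = 270.65 K.
Converting, 270.65 K = -2.50°C.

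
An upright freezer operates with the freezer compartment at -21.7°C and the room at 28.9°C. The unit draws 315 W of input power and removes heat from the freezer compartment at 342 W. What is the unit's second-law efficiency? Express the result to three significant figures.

COP_actual = Q̇_C/Ẇ = 342.0/315.0 = 1.086.
In absolute terms T_C = 251.45 K and T_H = 302.05 K, so ΔT = 50.60 K.
COP_Carnot = T_C/ΔT = 251.45/50.60 = 4.969.
η_II = COP_actual/COP_Carnot = 1.086/4.969 = 0.2185.

0.218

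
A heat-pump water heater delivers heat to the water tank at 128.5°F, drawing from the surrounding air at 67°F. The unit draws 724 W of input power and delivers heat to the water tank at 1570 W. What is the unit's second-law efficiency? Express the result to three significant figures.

COP_actual = Q̇_H/Ẇ = 1570/724.0 = 2.169.
In absolute terms T_C = 292.59 K and T_H = 326.76 K, so ΔT = 34.17 K.
COP_Carnot = T_H/ΔT = 326.76/34.17 = 9.564.
η_II = COP_actual/COP_Carnot = 2.169/9.564 = 0.2267.

0.227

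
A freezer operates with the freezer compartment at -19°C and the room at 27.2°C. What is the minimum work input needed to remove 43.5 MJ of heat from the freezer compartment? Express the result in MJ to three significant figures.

7.91 MJ

In absolute terms T_C = 254.15 K and T_H = 300.35 K, so ΔT = 46.20 K.
The reversible limit is COP_R = T_C/ΔT = 5.501, so W_min = Q_C/COP = Q_C·ΔT/T_C.
W_min = 43.50 × 46.20/254.15 = 7.908 MJ.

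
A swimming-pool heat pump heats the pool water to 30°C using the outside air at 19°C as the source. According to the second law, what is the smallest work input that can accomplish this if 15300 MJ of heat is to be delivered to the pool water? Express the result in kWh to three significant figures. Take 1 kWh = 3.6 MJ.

In absolute terms T_C = 292.15 K and T_H = 303.15 K, so ΔT = 11.00 K.
The reversible limit is COP_HP = T_H/ΔT = 27.56, so W_min = Q_H/COP = Q_H·ΔT/T_H.
W_min = 15300 × 11.00/303.15 = 555.2 MJ = 154.2 kWh.

154 kWh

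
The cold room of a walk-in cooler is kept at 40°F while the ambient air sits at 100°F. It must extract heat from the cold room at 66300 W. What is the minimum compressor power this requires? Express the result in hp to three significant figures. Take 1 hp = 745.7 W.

In absolute terms T_C = 277.59 K and T_H = 310.93 K, so ΔT = 33.33 K.
COP_Carnot = T_C/ΔT = 277.59/33.33 = 8.328.
Ẇ_min = Q̇/COP_Carnot = 66300/8.328 = 7961 W = 10.68 hp.

10.7 hp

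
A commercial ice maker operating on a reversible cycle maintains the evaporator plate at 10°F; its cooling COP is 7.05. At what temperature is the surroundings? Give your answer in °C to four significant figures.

24.79 °C

COP_R = T_C/(T_H − T_C) gives T_H − T_C = T_C/COP.
With T_C = 260.93 K, T_H = 260.93 × (1 + 1/7.05) = 297.94 K.
Converting, 297.94 K = 24.79°C.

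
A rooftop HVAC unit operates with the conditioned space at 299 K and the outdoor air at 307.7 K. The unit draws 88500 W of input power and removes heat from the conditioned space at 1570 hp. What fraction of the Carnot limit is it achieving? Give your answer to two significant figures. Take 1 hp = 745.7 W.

Converting, Q̇_C = 1570 hp = 1171000 W, so COP_actual = Q̇_C/Ẇ = 1171000/88500 = 13.23.
The reservoir spacing is ΔT = 307.7 − 299 = 8.700 K.
COP_Carnot = T_C/ΔT = 299.00/8.700 = 34.37.
η_II = COP_actual/COP_Carnot = 13.23/34.37 = 0.3849.

0.38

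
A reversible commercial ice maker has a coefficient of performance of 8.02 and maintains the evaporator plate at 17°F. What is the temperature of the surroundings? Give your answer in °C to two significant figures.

25 °C

COP_R = T_C/(T_H − T_C) gives T_H − T_C = T_C/COP.
With T_C = 264.82 K, T_H = 264.82 × (1 + 1/8.02) = 297.84 K.
Converting, 297.84 K = 24.69°C.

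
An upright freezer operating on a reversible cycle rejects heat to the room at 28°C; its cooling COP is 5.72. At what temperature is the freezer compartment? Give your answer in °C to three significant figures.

-16.8 °C

For a Carnot refrigerator COP_R = T_C/(T_H − T_C), so T_C = COP·T_H/(1 + COP).
With T_H = 301.15 K, T_C = 5.72 × 301.15/6.720 = 256.34 K.
Converting, 256.34 K = -16.81°C.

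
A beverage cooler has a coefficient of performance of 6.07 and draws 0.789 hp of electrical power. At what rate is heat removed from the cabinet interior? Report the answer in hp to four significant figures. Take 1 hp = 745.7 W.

Q̇_C = COP × Ẇ = 6.07 × 0.7890 = 4.789 hp.

4.789 hp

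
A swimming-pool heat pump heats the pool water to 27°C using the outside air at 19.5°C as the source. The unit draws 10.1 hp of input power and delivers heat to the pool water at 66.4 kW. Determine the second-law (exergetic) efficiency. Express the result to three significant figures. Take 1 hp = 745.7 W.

Converting, Q̇_H = 66.40 kW = 89.04 hp, so COP_actual = Q̇_H/Ẇ = 89.04/10.10 = 8.816.
In absolute terms T_C = 292.65 K and T_H = 300.15 K, so ΔT = 7.500 K.
COP_Carnot = T_H/ΔT = 300.15/7.500 = 40.02.
η_II = COP_actual/COP_Carnot = 8.816/40.02 = 0.2203.

0.220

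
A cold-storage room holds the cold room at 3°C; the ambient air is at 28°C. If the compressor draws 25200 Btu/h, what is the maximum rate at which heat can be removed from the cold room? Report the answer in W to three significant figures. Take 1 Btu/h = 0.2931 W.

81600 W

In absolute terms T_C = 276.15 K and T_H = 301.15 K, so ΔT = 25.00 K.
COP_Carnot = T_C/ΔT = 276.15/25.00 = 11.05.
Q̇_max = COP_Carnot × Ẇ = 11.05 × 25200 Btu/h = 278400 Btu/h = 81590 W.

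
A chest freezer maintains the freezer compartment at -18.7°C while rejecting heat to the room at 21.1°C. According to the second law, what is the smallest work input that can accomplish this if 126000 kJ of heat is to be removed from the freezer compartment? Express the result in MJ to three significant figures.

19.7 MJ

In absolute terms T_C = 254.45 K and T_H = 294.25 K, so ΔT = 39.80 K.
The reversible limit is COP_R = T_C/ΔT = 6.393, so W_min = Q_C/COP = Q_C·ΔT/T_C.
W_min = 126000 × 39.80/254.45 = 19710 kJ = 19.71 MJ.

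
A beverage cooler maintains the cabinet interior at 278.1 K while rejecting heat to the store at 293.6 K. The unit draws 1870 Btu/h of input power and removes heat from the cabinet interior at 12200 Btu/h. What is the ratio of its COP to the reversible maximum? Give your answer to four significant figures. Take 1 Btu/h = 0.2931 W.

COP_actual = Q̇_C/Ẇ = 12200/1870 = 6.524.
The reservoir spacing is ΔT = 293.6 − 278.1 = 15.50 K.
COP_Carnot = T_C/ΔT = 278.10/15.50 = 17.94.
η_II = COP_actual/COP_Carnot = 6.524/17.94 = 0.3636.

0.3636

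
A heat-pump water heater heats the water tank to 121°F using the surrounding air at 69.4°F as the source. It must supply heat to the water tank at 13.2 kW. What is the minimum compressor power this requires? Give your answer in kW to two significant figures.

1.2 kW

In absolute terms T_C = 293.93 K and T_H = 322.59 K, so ΔT = 28.67 K.
COP_Carnot = T_H/ΔT = 322.59/28.67 = 11.25.
Ẇ_min = Q̇/COP_Carnot = 13.20/11.25 = 1.173 kW.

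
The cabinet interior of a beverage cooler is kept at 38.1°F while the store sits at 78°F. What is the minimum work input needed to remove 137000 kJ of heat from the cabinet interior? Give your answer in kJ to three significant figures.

In absolute terms T_C = 276.54 K and T_H = 298.71 K, so ΔT = 22.17 K.
The reversible limit is COP_R = T_C/ΔT = 12.48, so W_min = Q_C/COP = Q_C·ΔT/T_C.
W_min = 137000 × 22.17/276.54 = 10980 kJ.

11000 kJ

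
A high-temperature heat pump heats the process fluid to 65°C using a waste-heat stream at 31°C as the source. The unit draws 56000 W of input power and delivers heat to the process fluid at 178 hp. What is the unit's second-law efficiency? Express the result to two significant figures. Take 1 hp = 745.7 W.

0.24

Converting, Q̇_H = 178.0 hp = 132700 W, so COP_actual = Q̇_H/Ẇ = 132700/56000 = 2.370.
In absolute terms T_C = 304.15 K and T_H = 338.15 K, so ΔT = 34.00 K.
COP_Carnot = T_H/ΔT = 338.15/34.00 = 9.946.
η_II = COP_actual/COP_Carnot = 2.370/9.946 = 0.2383.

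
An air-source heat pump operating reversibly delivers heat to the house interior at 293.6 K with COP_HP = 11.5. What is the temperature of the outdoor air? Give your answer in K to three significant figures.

COP_HP = T_H/(T_H − T_C) gives T_H − T_C = T_H/COP.
With T_H = 293.60 K, T_C = 293.60 × (1 − 1/11.5) = 268.07 K.

268 K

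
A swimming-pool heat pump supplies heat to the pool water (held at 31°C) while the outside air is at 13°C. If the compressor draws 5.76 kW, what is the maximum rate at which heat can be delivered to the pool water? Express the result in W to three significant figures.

In absolute terms T_C = 286.15 K and T_H = 304.15 K, so ΔT = 18.00 K.
COP_Carnot = T_H/ΔT = 304.15/18.00 = 16.90.
Q̇_max = COP_Carnot × Ẇ = 16.90 × 5.760 kW = 97.33 kW = 97330 W.

97300 W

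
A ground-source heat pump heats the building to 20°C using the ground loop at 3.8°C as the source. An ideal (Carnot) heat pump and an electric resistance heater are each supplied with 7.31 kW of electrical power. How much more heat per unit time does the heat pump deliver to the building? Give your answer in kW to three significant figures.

125 kW

In absolute terms T_C = 276.95 K and T_H = 293.15 K, so ΔT = 16.20 K.
COP_Carnot = T_H/ΔT = 293.15/16.20 = 18.10.
The heat pump delivers Q̇_H = COP × Ẇ = 132.3 kW; the resistance heater delivers Ẇ = 7.310 kW.
Extra = (COP − 1)·Ẇ = 125.0 kW.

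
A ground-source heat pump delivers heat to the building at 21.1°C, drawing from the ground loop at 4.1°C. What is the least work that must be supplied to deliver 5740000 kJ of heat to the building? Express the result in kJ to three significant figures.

In absolute terms T_C = 277.25 K and T_H = 294.25 K, so ΔT = 17.00 K.
The reversible limit is COP_HP = T_H/ΔT = 17.31, so W_min = Q_H/COP = Q_H·ΔT/T_H.
W_min = 5740000 × 17.00/294.25 = 331600 kJ.

332000 kJ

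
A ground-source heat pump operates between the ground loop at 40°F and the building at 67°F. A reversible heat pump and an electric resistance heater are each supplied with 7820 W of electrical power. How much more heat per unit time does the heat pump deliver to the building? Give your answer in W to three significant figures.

In absolute terms T_C = 277.59 K and T_H = 292.59 K, so ΔT = 15.00 K.
COP_Carnot = T_H/ΔT = 292.59/15.00 = 19.51.
The heat pump delivers Q̇_H = COP × Ẇ = 152500 W; the resistance heater delivers Ẇ = 7820 W.
Extra = (COP − 1)·Ẇ = 144700 W.

145000 W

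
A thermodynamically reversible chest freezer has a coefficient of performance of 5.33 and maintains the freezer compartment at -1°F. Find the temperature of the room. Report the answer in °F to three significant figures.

85.1 °F

COP_R = T_C/(T_H − T_C) gives T_H − T_C = T_C/COP.
With T_C = 254.82 K, T_H = 254.82 × (1 + 1/5.33) = 302.62 K.
Converting, 302.62 K = 85.05°F.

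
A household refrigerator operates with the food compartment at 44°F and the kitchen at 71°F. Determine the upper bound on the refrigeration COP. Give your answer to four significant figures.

In absolute terms T_C = 279.82 K and T_H = 294.82 K, so ΔT = 15.00 K.
For a reversible cycle, COP_Carnot = T_C/ΔT = 279.82/15.00 = 18.65.

18.65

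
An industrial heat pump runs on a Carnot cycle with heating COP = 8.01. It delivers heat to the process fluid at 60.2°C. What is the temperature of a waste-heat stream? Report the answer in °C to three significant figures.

18.6 °C

COP_HP = T_H/(T_H − T_C) gives T_H − T_C = T_H/COP.
With T_H = 333.35 K, T_C = 333.35 × (1 − 1/8.01) = 291.73 K.
Converting, 291.73 K = 18.58°C.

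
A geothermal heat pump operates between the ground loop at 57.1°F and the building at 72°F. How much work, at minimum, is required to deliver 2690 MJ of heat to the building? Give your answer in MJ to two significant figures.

75 MJ

In absolute terms T_C = 287.09 K and T_H = 295.37 K, so ΔT = 8.278 K.
The reversible limit is COP_HP = T_H/ΔT = 35.68, so W_min = Q_H/COP = Q_H·ΔT/T_H.
W_min = 2690 × 8.278/295.37 = 75.39 MJ.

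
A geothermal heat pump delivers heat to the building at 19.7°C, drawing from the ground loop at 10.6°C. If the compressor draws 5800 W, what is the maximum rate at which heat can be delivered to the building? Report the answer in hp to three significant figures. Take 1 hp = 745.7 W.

In absolute terms T_C = 283.75 K and T_H = 292.85 K, so ΔT = 9.100 K.
COP_Carnot = T_H/ΔT = 292.85/9.100 = 32.18.
Q̇_max = COP_Carnot × Ẇ = 32.18 × 5800 W = 186700 W = 250.3 hp.

250 hp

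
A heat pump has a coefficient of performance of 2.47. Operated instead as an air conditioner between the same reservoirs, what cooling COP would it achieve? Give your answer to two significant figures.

Since Q_H = Q_C + W for any cycle, COP_R = Q_C/W = Q_H/W − 1.
COP_R = 2.47 − 1 = 1.47.

1.5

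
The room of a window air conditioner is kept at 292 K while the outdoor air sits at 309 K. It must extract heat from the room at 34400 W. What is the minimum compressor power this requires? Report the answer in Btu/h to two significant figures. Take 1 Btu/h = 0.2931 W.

The reservoir spacing is ΔT = 309 − 292 = 17.00 K.
COP_Carnot = T_C/ΔT = 292.00/17.00 = 17.18.
Ẇ_min = Q̇/COP_Carnot = 34400/17.18 = 2003 W = 6833 Btu/h.

6800 Btu/h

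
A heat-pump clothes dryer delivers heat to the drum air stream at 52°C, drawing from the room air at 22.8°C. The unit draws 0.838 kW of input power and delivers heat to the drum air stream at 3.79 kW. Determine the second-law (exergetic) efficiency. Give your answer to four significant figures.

0.4062

COP_actual = Q̇_H/Ẇ = 3.790/0.8380 = 4.523.
In absolute terms T_C = 295.95 K and T_H = 325.15 K, so ΔT = 29.20 K.
COP_Carnot = T_H/ΔT = 325.15/29.20 = 11.14.
η_II = COP_actual/COP_Carnot = 4.523/11.14 = 0.4062.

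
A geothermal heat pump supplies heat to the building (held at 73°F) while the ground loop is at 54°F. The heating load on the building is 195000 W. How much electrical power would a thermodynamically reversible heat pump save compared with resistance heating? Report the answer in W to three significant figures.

In absolute terms T_C = 285.37 K and T_H = 295.93 K, so ΔT = 10.56 K.
COP_Carnot = T_H/ΔT = 295.93/10.56 = 28.04.
Resistance heating needs Ẇ_res = Q̇_H = 195000 W; the reversible heat pump needs only Ẇ_hp = Q̇_H/COP = 6956 W.
Saving = 195000 − 6956 = 188000 W.

188000 W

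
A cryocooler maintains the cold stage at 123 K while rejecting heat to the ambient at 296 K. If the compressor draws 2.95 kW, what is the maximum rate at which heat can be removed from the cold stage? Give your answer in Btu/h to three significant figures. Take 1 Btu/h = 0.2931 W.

7160 Btu/h

The reservoir spacing is ΔT = 296 − 123 = 173.0 K.
COP_Carnot = T_C/ΔT = 123.00/173.0 = 0.7110.
Q̇_max = COP_Carnot × Ẇ = 0.7110 × 2.950 kW = 2.097 kW = 7156 Btu/h.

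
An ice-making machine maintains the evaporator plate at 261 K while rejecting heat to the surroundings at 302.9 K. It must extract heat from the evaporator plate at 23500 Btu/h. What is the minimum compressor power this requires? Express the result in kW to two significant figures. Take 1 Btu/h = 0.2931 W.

1.1 kW

The reservoir spacing is ΔT = 302.9 − 261 = 41.90 K.
COP_Carnot = T_C/ΔT = 261.00/41.90 = 6.229.
Ẇ_min = Q̇/COP_Carnot = 23500/6.229 = 3773 Btu/h = 1.106 kW.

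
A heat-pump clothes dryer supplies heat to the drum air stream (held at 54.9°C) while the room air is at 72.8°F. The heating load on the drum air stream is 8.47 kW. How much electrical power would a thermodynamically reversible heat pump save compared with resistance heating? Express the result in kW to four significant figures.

7.638 kW

In absolute terms T_C = 295.82 K and T_H = 328.05 K, so ΔT = 32.23 K.
COP_Carnot = T_H/ΔT = 328.05/32.23 = 10.18.
Resistance heating needs Ẇ_res = Q̇_H = 8.470 kW; the reversible heat pump needs only Ẇ_hp = Q̇_H/COP = 0.8322 kW.
Saving = 8.470 − 0.8322 = 7.638 kW.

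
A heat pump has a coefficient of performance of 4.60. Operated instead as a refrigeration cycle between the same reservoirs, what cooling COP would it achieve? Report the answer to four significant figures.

3.600

Since Q_H = Q_C + W for any cycle, COP_R = Q_C/W = Q_H/W − 1.
COP_R = 4.60 − 1 = 3.60.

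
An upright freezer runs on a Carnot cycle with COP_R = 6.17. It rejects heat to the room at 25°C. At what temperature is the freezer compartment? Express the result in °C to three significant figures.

For a Carnot refrigerator COP_R = T_C/(T_H − T_C), so T_C = COP·T_H/(1 + COP).
With T_H = 298.15 K, T_C = 6.17 × 298.15/7.170 = 256.57 K.
Converting, 256.57 K = -16.58°C.

-16.6 °C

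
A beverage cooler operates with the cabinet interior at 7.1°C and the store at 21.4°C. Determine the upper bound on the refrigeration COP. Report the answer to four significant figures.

19.60

In absolute terms T_C = 280.25 K and T_H = 294.55 K, so ΔT = 14.30 K.
For a reversible cycle, COP_Carnot = T_C/ΔT = 280.25/14.30 = 19.60.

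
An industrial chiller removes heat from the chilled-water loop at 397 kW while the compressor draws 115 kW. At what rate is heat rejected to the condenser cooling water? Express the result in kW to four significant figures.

For a cyclic device the first law requires Q̇_H = Q̇_C + Ẇ.
Q̇_H = Q̇_C + Ẇ = 512.0 kW.

512.0 kW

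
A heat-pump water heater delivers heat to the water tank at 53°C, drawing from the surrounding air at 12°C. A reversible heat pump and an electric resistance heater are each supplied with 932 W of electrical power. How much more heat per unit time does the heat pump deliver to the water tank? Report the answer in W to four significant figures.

6482 W

In absolute terms T_C = 285.15 K and T_H = 326.15 K, so ΔT = 41.00 K.
COP_Carnot = T_H/ΔT = 326.15/41.00 = 7.955.
The heat pump delivers Q̇_H = COP × Ẇ = 7414 W; the resistance heater delivers Ẇ = 932.0 W.
Extra = (COP − 1)·Ẇ = 6482 W.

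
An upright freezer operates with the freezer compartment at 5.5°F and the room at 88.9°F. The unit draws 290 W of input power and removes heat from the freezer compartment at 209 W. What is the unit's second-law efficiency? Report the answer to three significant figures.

COP_actual = Q̇_C/Ẇ = 209.0/290.0 = 0.7207.
In absolute terms T_C = 258.43 K and T_H = 304.76 K, so ΔT = 46.33 K.
COP_Carnot = T_C/ΔT = 258.43/46.33 = 5.578.
η_II = COP_actual/COP_Carnot = 0.7207/5.578 = 0.1292.

0.129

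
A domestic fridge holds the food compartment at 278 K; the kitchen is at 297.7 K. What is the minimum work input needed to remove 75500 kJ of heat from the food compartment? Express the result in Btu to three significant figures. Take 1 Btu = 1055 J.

5070 Btu

The reservoir spacing is ΔT = 297.7 − 278 = 19.70 K.
The reversible limit is COP_R = T_C/ΔT = 14.11, so W_min = Q_C/COP = Q_C·ΔT/T_C.
W_min = 75500 × 19.70/278.00 = 5350 kJ = 5071 Btu.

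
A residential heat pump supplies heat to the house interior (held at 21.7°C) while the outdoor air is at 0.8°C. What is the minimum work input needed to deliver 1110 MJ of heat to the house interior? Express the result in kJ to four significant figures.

78680 kJ

In absolute terms T_C = 273.95 K and T_H = 294.85 K, so ΔT = 20.90 K.
The reversible limit is COP_HP = T_H/ΔT = 14.11, so W_min = Q_H/COP = Q_H·ΔT/T_H.
W_min = 1110 × 20.90/294.85 = 78.68 MJ = 78680 kJ.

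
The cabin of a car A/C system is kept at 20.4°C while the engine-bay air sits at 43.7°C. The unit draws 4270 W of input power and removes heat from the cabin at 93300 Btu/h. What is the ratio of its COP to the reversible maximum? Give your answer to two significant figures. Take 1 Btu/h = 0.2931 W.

Converting, Q̇_C = 93300 Btu/h = 27350 W, so COP_actual = Q̇_C/Ẇ = 27350/4270 = 6.404.
In absolute terms T_C = 293.55 K and T_H = 316.85 K, so ΔT = 23.30 K.
COP_Carnot = T_C/ΔT = 293.55/23.30 = 12.60.
η_II = COP_actual/COP_Carnot = 6.404/12.60 = 0.5083.

0.51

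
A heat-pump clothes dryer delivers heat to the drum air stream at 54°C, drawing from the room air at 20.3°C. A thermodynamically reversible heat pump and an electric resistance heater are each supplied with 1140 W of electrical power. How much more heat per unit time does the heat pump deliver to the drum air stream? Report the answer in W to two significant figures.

9900 W

In absolute terms T_C = 293.45 K and T_H = 327.15 K, so ΔT = 33.70 K.
COP_Carnot = T_H/ΔT = 327.15/33.70 = 9.708.
The heat pump delivers Q̇_H = COP × Ẇ = 11070 W; the resistance heater delivers Ẇ = 1140 W.
Extra = (COP − 1)·Ẇ = 9927 W.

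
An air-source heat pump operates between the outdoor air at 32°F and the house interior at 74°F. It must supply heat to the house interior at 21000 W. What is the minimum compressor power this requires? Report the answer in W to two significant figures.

1700 W

In absolute terms T_C = 273.15 K and T_H = 296.48 K, so ΔT = 23.33 K.
COP_Carnot = T_H/ΔT = 296.48/23.33 = 12.71.
Ẇ_min = Q̇/COP_Carnot = 21000/12.71 = 1653 W.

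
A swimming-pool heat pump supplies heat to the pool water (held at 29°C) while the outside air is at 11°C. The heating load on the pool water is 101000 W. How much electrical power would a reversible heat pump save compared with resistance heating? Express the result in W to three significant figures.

95000 W

In absolute terms T_C = 284.15 K and T_H = 302.15 K, so ΔT = 18.00 K.
COP_Carnot = T_H/ΔT = 302.15/18.00 = 16.79.
Resistance heating needs Ẇ_res = Q̇_H = 101000 W; the reversible heat pump needs only Ẇ_hp = Q̇_H/COP = 6017 W.
Saving = 101000 − 6017 = 94980 W.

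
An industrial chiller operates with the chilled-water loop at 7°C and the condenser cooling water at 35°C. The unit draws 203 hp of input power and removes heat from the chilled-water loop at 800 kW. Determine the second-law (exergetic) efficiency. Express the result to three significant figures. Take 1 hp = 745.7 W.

Converting, Q̇_C = 800.0 kW = 1073 hp, so COP_actual = Q̇_C/Ẇ = 1073/203.0 = 5.285.
In absolute terms T_C = 280.15 K and T_H = 308.15 K, so ΔT = 28.00 K.
COP_Carnot = T_C/ΔT = 280.15/28.00 = 10.01.
η_II = COP_actual/COP_Carnot = 5.285/10.01 = 0.5282.

0.528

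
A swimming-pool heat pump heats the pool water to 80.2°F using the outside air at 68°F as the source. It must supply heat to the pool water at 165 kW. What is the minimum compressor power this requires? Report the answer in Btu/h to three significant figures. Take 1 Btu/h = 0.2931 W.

In absolute terms T_C = 293.15 K and T_H = 299.93 K, so ΔT = 6.778 K.
COP_Carnot = T_H/ΔT = 299.93/6.778 = 44.25.
Ẇ_min = Q̇/COP_Carnot = 165.0/44.25 = 3.729 kW = 12720 Btu/h.

12700 Btu/h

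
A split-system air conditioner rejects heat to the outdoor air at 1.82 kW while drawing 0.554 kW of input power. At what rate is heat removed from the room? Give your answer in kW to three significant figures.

1.27 kW

For a cyclic device the first law requires Q̇_H = Q̇_C + Ẇ.
Q̇_C = Q̇_H − Ẇ = 1.266 kW.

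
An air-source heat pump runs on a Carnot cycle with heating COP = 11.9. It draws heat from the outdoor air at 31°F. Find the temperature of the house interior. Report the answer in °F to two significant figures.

COP_HP = T_H/(T_H − T_C) rearranges to T_H = COP·T_C/(COP − 1).
With T_C = 272.59 K, T_H = 11.9 × 272.59/10.90 = 297.60 K.
Converting, 297.60 K = 76.02°F.

76 °F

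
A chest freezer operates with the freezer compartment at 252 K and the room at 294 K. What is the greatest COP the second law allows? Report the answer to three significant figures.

6.00

The reservoir spacing is ΔT = 294 − 252 = 42.00 K.
For a reversible cycle, COP_Carnot = T_C/ΔT = 252.00/42.00 = 6.000.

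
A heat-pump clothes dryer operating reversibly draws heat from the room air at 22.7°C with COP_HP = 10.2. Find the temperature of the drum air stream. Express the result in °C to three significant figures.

54.9 °C

COP_HP = T_H/(T_H − T_C) rearranges to T_H = COP·T_C/(COP − 1).
With T_C = 295.85 K, T_H = 10.2 × 295.85/9.200 = 328.01 K.
Converting, 328.01 K = 54.86°C.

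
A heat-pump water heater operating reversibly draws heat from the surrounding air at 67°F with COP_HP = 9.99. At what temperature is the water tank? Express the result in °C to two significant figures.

52 °C

COP_HP = T_H/(T_H − T_C) rearranges to T_H = COP·T_C/(COP − 1).
With T_C = 292.59 K, T_H = 9.99 × 292.59/8.990 = 325.14 K.
Converting, 325.14 K = 51.99°C.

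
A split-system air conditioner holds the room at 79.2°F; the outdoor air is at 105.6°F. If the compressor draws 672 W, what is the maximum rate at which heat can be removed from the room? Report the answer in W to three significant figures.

13700 W

In absolute terms T_C = 299.37 K and T_H = 314.04 K, so ΔT = 14.67 K.
COP_Carnot = T_C/ΔT = 299.37/14.67 = 20.41.
Q̇_max = COP_Carnot × Ẇ = 20.41 × 672.0 W = 13720 W.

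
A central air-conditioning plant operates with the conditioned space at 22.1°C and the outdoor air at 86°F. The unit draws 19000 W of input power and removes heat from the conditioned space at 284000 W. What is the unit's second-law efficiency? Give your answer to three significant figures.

0.400

COP_actual = Q̇_C/Ẇ = 284000/19000 = 14.95.
In absolute terms T_C = 295.25 K and T_H = 303.15 K, so ΔT = 7.900 K.
COP_Carnot = T_C/ΔT = 295.25/7.900 = 37.37.
η_II = COP_actual/COP_Carnot = 14.95/37.37 = 0.3999.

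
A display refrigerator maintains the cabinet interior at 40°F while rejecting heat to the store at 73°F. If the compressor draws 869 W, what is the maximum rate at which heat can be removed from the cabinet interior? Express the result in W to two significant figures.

13000 W

In absolute terms T_C = 277.59 K and T_H = 295.93 K, so ΔT = 18.33 K.
COP_Carnot = T_C/ΔT = 277.59/18.33 = 15.14.
Q̇_max = COP_Carnot × Ẇ = 15.14 × 869.0 W = 13160 W.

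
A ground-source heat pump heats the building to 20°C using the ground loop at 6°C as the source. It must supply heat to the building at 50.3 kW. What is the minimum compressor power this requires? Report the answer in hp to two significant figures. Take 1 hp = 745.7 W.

In absolute terms T_C = 279.15 K and T_H = 293.15 K, so ΔT = 14.00 K.
COP_Carnot = T_H/ΔT = 293.15/14.00 = 20.94.
Ẇ_min = Q̇/COP_Carnot = 50.30/20.94 = 2.402 kW = 3.221 hp.

3.2 hp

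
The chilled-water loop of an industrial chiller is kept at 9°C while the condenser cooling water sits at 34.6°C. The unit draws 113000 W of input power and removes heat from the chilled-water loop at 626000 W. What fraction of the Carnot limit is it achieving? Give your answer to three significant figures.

COP_actual = Q̇_C/Ẇ = 626000/113000 = 5.540.
In absolute terms T_C = 282.15 K and T_H = 307.75 K, so ΔT = 25.60 K.
COP_Carnot = T_C/ΔT = 282.15/25.60 = 11.02.
η_II = COP_actual/COP_Carnot = 5.540/11.02 = 0.5026.

0.503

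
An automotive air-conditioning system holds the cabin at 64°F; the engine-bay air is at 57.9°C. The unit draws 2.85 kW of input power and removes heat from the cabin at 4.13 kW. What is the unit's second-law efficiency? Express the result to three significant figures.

0.200

COP_actual = Q̇_C/Ẇ = 4.130/2.850 = 1.449.
In absolute terms T_C = 290.93 K and T_H = 331.05 K, so ΔT = 40.12 K.
COP_Carnot = T_C/ΔT = 290.93/40.12 = 7.251.
η_II = COP_actual/COP_Carnot = 1.449/7.251 = 0.1999.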